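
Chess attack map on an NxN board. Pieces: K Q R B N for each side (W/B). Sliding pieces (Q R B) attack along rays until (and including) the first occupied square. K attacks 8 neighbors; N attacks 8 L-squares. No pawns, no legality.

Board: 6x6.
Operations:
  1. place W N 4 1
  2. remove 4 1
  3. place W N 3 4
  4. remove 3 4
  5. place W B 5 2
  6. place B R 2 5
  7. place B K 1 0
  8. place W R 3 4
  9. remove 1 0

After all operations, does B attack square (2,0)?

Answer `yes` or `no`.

Op 1: place WN@(4,1)
Op 2: remove (4,1)
Op 3: place WN@(3,4)
Op 4: remove (3,4)
Op 5: place WB@(5,2)
Op 6: place BR@(2,5)
Op 7: place BK@(1,0)
Op 8: place WR@(3,4)
Op 9: remove (1,0)
Per-piece attacks for B:
  BR@(2,5): attacks (2,4) (2,3) (2,2) (2,1) (2,0) (3,5) (4,5) (5,5) (1,5) (0,5)
B attacks (2,0): yes

Answer: yes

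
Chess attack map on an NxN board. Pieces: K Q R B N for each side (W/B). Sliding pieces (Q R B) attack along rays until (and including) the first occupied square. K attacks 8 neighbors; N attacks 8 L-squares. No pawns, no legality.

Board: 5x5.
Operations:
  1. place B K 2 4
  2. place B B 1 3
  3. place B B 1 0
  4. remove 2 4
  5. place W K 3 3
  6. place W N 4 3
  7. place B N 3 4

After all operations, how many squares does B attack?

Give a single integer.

Op 1: place BK@(2,4)
Op 2: place BB@(1,3)
Op 3: place BB@(1,0)
Op 4: remove (2,4)
Op 5: place WK@(3,3)
Op 6: place WN@(4,3)
Op 7: place BN@(3,4)
Per-piece attacks for B:
  BB@(1,0): attacks (2,1) (3,2) (4,3) (0,1) [ray(1,1) blocked at (4,3)]
  BB@(1,3): attacks (2,4) (2,2) (3,1) (4,0) (0,4) (0,2)
  BN@(3,4): attacks (4,2) (2,2) (1,3)
Union (12 distinct): (0,1) (0,2) (0,4) (1,3) (2,1) (2,2) (2,4) (3,1) (3,2) (4,0) (4,2) (4,3)

Answer: 12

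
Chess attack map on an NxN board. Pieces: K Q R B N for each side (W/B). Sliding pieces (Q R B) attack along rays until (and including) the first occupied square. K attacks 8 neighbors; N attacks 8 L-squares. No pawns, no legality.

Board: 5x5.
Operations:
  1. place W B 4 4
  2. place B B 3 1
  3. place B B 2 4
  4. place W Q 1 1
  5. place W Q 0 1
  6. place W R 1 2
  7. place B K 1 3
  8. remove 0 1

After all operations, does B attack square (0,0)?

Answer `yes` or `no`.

Answer: no

Derivation:
Op 1: place WB@(4,4)
Op 2: place BB@(3,1)
Op 3: place BB@(2,4)
Op 4: place WQ@(1,1)
Op 5: place WQ@(0,1)
Op 6: place WR@(1,2)
Op 7: place BK@(1,3)
Op 8: remove (0,1)
Per-piece attacks for B:
  BK@(1,3): attacks (1,4) (1,2) (2,3) (0,3) (2,4) (2,2) (0,4) (0,2)
  BB@(2,4): attacks (3,3) (4,2) (1,3) [ray(-1,-1) blocked at (1,3)]
  BB@(3,1): attacks (4,2) (4,0) (2,2) (1,3) (2,0) [ray(-1,1) blocked at (1,3)]
B attacks (0,0): no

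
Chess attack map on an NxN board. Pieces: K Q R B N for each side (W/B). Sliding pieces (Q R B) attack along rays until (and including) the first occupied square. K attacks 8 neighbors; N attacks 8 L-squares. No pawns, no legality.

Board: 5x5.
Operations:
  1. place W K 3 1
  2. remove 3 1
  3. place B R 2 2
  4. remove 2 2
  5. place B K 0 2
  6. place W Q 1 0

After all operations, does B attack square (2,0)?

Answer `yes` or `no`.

Answer: no

Derivation:
Op 1: place WK@(3,1)
Op 2: remove (3,1)
Op 3: place BR@(2,2)
Op 4: remove (2,2)
Op 5: place BK@(0,2)
Op 6: place WQ@(1,0)
Per-piece attacks for B:
  BK@(0,2): attacks (0,3) (0,1) (1,2) (1,3) (1,1)
B attacks (2,0): no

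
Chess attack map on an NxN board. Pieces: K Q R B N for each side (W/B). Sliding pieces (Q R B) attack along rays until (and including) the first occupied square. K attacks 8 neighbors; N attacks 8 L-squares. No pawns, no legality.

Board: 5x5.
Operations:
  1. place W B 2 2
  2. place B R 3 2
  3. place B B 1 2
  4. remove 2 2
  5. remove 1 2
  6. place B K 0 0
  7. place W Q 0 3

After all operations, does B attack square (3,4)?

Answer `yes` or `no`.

Op 1: place WB@(2,2)
Op 2: place BR@(3,2)
Op 3: place BB@(1,2)
Op 4: remove (2,2)
Op 5: remove (1,2)
Op 6: place BK@(0,0)
Op 7: place WQ@(0,3)
Per-piece attacks for B:
  BK@(0,0): attacks (0,1) (1,0) (1,1)
  BR@(3,2): attacks (3,3) (3,4) (3,1) (3,0) (4,2) (2,2) (1,2) (0,2)
B attacks (3,4): yes

Answer: yes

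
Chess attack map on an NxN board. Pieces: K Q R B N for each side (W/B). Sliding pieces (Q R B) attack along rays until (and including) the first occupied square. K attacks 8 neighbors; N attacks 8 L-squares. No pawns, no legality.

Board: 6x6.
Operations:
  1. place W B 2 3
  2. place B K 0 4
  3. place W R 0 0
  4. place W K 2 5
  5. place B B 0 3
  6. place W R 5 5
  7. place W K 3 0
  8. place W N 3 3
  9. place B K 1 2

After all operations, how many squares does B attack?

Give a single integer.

Op 1: place WB@(2,3)
Op 2: place BK@(0,4)
Op 3: place WR@(0,0)
Op 4: place WK@(2,5)
Op 5: place BB@(0,3)
Op 6: place WR@(5,5)
Op 7: place WK@(3,0)
Op 8: place WN@(3,3)
Op 9: place BK@(1,2)
Per-piece attacks for B:
  BB@(0,3): attacks (1,4) (2,5) (1,2) [ray(1,1) blocked at (2,5); ray(1,-1) blocked at (1,2)]
  BK@(0,4): attacks (0,5) (0,3) (1,4) (1,5) (1,3)
  BK@(1,2): attacks (1,3) (1,1) (2,2) (0,2) (2,3) (2,1) (0,3) (0,1)
Union (13 distinct): (0,1) (0,2) (0,3) (0,5) (1,1) (1,2) (1,3) (1,4) (1,5) (2,1) (2,2) (2,3) (2,5)

Answer: 13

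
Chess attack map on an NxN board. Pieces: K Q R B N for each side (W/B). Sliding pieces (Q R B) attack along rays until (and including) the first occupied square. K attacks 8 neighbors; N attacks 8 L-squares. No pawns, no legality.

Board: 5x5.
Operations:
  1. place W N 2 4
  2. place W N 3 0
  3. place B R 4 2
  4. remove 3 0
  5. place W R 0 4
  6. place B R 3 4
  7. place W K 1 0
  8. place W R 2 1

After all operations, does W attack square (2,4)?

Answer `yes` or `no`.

Op 1: place WN@(2,4)
Op 2: place WN@(3,0)
Op 3: place BR@(4,2)
Op 4: remove (3,0)
Op 5: place WR@(0,4)
Op 6: place BR@(3,4)
Op 7: place WK@(1,0)
Op 8: place WR@(2,1)
Per-piece attacks for W:
  WR@(0,4): attacks (0,3) (0,2) (0,1) (0,0) (1,4) (2,4) [ray(1,0) blocked at (2,4)]
  WK@(1,0): attacks (1,1) (2,0) (0,0) (2,1) (0,1)
  WR@(2,1): attacks (2,2) (2,3) (2,4) (2,0) (3,1) (4,1) (1,1) (0,1) [ray(0,1) blocked at (2,4)]
  WN@(2,4): attacks (3,2) (4,3) (1,2) (0,3)
W attacks (2,4): yes

Answer: yes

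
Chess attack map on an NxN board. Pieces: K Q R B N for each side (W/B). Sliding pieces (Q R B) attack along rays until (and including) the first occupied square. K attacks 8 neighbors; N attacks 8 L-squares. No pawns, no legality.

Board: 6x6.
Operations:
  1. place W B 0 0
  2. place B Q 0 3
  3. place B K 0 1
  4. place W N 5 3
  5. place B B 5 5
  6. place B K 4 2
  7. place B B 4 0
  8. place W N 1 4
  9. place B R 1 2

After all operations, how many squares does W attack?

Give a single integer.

Answer: 11

Derivation:
Op 1: place WB@(0,0)
Op 2: place BQ@(0,3)
Op 3: place BK@(0,1)
Op 4: place WN@(5,3)
Op 5: place BB@(5,5)
Op 6: place BK@(4,2)
Op 7: place BB@(4,0)
Op 8: place WN@(1,4)
Op 9: place BR@(1,2)
Per-piece attacks for W:
  WB@(0,0): attacks (1,1) (2,2) (3,3) (4,4) (5,5) [ray(1,1) blocked at (5,5)]
  WN@(1,4): attacks (3,5) (2,2) (3,3) (0,2)
  WN@(5,3): attacks (4,5) (3,4) (4,1) (3,2)
Union (11 distinct): (0,2) (1,1) (2,2) (3,2) (3,3) (3,4) (3,5) (4,1) (4,4) (4,5) (5,5)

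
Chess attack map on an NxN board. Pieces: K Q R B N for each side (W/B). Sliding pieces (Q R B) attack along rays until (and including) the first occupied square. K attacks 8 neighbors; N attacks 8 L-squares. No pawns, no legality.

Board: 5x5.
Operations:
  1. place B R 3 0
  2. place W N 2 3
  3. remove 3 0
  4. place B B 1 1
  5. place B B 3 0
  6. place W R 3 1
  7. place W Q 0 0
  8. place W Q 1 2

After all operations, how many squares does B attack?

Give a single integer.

Op 1: place BR@(3,0)
Op 2: place WN@(2,3)
Op 3: remove (3,0)
Op 4: place BB@(1,1)
Op 5: place BB@(3,0)
Op 6: place WR@(3,1)
Op 7: place WQ@(0,0)
Op 8: place WQ@(1,2)
Per-piece attacks for B:
  BB@(1,1): attacks (2,2) (3,3) (4,4) (2,0) (0,2) (0,0) [ray(-1,-1) blocked at (0,0)]
  BB@(3,0): attacks (4,1) (2,1) (1,2) [ray(-1,1) blocked at (1,2)]
Union (9 distinct): (0,0) (0,2) (1,2) (2,0) (2,1) (2,2) (3,3) (4,1) (4,4)

Answer: 9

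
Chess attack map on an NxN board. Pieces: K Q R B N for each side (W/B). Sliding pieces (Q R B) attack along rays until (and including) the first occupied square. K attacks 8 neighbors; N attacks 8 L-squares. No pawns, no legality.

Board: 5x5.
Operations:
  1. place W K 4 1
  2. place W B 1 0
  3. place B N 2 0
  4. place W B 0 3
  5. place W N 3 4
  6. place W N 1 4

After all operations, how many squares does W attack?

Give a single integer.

Answer: 14

Derivation:
Op 1: place WK@(4,1)
Op 2: place WB@(1,0)
Op 3: place BN@(2,0)
Op 4: place WB@(0,3)
Op 5: place WN@(3,4)
Op 6: place WN@(1,4)
Per-piece attacks for W:
  WB@(0,3): attacks (1,4) (1,2) (2,1) (3,0) [ray(1,1) blocked at (1,4)]
  WB@(1,0): attacks (2,1) (3,2) (4,3) (0,1)
  WN@(1,4): attacks (2,2) (3,3) (0,2)
  WN@(3,4): attacks (4,2) (2,2) (1,3)
  WK@(4,1): attacks (4,2) (4,0) (3,1) (3,2) (3,0)
Union (14 distinct): (0,1) (0,2) (1,2) (1,3) (1,4) (2,1) (2,2) (3,0) (3,1) (3,2) (3,3) (4,0) (4,2) (4,3)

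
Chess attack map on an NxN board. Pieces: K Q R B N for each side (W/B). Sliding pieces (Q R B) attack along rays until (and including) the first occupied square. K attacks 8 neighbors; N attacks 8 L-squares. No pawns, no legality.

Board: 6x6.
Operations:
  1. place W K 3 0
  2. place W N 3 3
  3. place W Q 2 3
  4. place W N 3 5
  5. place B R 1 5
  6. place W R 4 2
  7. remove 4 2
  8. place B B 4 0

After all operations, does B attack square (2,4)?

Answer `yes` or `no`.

Answer: no

Derivation:
Op 1: place WK@(3,0)
Op 2: place WN@(3,3)
Op 3: place WQ@(2,3)
Op 4: place WN@(3,5)
Op 5: place BR@(1,5)
Op 6: place WR@(4,2)
Op 7: remove (4,2)
Op 8: place BB@(4,0)
Per-piece attacks for B:
  BR@(1,5): attacks (1,4) (1,3) (1,2) (1,1) (1,0) (2,5) (3,5) (0,5) [ray(1,0) blocked at (3,5)]
  BB@(4,0): attacks (5,1) (3,1) (2,2) (1,3) (0,4)
B attacks (2,4): no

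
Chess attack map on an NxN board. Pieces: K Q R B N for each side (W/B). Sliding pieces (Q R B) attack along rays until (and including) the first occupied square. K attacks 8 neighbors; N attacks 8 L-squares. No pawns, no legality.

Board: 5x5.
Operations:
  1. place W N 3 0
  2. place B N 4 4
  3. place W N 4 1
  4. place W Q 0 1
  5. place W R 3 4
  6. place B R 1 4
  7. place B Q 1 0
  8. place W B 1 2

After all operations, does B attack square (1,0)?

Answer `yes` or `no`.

Answer: no

Derivation:
Op 1: place WN@(3,0)
Op 2: place BN@(4,4)
Op 3: place WN@(4,1)
Op 4: place WQ@(0,1)
Op 5: place WR@(3,4)
Op 6: place BR@(1,4)
Op 7: place BQ@(1,0)
Op 8: place WB@(1,2)
Per-piece attacks for B:
  BQ@(1,0): attacks (1,1) (1,2) (2,0) (3,0) (0,0) (2,1) (3,2) (4,3) (0,1) [ray(0,1) blocked at (1,2); ray(1,0) blocked at (3,0); ray(-1,1) blocked at (0,1)]
  BR@(1,4): attacks (1,3) (1,2) (2,4) (3,4) (0,4) [ray(0,-1) blocked at (1,2); ray(1,0) blocked at (3,4)]
  BN@(4,4): attacks (3,2) (2,3)
B attacks (1,0): no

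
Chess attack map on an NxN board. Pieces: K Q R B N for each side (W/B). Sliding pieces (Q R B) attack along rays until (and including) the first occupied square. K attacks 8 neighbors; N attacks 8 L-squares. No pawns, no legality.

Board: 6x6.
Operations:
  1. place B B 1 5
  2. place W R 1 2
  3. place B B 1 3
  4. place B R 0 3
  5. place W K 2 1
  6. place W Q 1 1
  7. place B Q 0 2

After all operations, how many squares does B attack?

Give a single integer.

Answer: 17

Derivation:
Op 1: place BB@(1,5)
Op 2: place WR@(1,2)
Op 3: place BB@(1,3)
Op 4: place BR@(0,3)
Op 5: place WK@(2,1)
Op 6: place WQ@(1,1)
Op 7: place BQ@(0,2)
Per-piece attacks for B:
  BQ@(0,2): attacks (0,3) (0,1) (0,0) (1,2) (1,3) (1,1) [ray(0,1) blocked at (0,3); ray(1,0) blocked at (1,2); ray(1,1) blocked at (1,3); ray(1,-1) blocked at (1,1)]
  BR@(0,3): attacks (0,4) (0,5) (0,2) (1,3) [ray(0,-1) blocked at (0,2); ray(1,0) blocked at (1,3)]
  BB@(1,3): attacks (2,4) (3,5) (2,2) (3,1) (4,0) (0,4) (0,2) [ray(-1,-1) blocked at (0,2)]
  BB@(1,5): attacks (2,4) (3,3) (4,2) (5,1) (0,4)
Union (17 distinct): (0,0) (0,1) (0,2) (0,3) (0,4) (0,5) (1,1) (1,2) (1,3) (2,2) (2,4) (3,1) (3,3) (3,5) (4,0) (4,2) (5,1)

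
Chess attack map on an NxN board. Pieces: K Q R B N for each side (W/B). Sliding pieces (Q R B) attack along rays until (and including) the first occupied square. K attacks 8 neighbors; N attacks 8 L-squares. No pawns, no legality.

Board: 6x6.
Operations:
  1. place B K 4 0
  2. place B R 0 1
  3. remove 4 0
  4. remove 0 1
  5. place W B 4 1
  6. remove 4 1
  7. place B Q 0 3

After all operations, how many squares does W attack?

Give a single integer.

Op 1: place BK@(4,0)
Op 2: place BR@(0,1)
Op 3: remove (4,0)
Op 4: remove (0,1)
Op 5: place WB@(4,1)
Op 6: remove (4,1)
Op 7: place BQ@(0,3)
Per-piece attacks for W:
Union (0 distinct): (none)

Answer: 0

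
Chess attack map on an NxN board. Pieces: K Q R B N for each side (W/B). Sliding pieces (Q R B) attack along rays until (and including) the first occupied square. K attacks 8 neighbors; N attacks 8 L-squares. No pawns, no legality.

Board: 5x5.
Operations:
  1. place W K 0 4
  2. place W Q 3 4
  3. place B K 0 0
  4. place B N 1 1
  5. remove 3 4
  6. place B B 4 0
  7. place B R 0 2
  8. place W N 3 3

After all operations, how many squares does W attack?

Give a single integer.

Op 1: place WK@(0,4)
Op 2: place WQ@(3,4)
Op 3: place BK@(0,0)
Op 4: place BN@(1,1)
Op 5: remove (3,4)
Op 6: place BB@(4,0)
Op 7: place BR@(0,2)
Op 8: place WN@(3,3)
Per-piece attacks for W:
  WK@(0,4): attacks (0,3) (1,4) (1,3)
  WN@(3,3): attacks (1,4) (4,1) (2,1) (1,2)
Union (6 distinct): (0,3) (1,2) (1,3) (1,4) (2,1) (4,1)

Answer: 6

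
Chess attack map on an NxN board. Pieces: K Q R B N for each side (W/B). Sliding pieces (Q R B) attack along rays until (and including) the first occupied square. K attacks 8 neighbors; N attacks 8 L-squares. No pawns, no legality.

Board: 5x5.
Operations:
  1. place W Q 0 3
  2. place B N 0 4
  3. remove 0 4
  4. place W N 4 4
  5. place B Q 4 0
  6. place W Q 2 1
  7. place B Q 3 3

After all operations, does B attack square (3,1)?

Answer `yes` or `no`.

Answer: yes

Derivation:
Op 1: place WQ@(0,3)
Op 2: place BN@(0,4)
Op 3: remove (0,4)
Op 4: place WN@(4,4)
Op 5: place BQ@(4,0)
Op 6: place WQ@(2,1)
Op 7: place BQ@(3,3)
Per-piece attacks for B:
  BQ@(3,3): attacks (3,4) (3,2) (3,1) (3,0) (4,3) (2,3) (1,3) (0,3) (4,4) (4,2) (2,4) (2,2) (1,1) (0,0) [ray(-1,0) blocked at (0,3); ray(1,1) blocked at (4,4)]
  BQ@(4,0): attacks (4,1) (4,2) (4,3) (4,4) (3,0) (2,0) (1,0) (0,0) (3,1) (2,2) (1,3) (0,4) [ray(0,1) blocked at (4,4)]
B attacks (3,1): yes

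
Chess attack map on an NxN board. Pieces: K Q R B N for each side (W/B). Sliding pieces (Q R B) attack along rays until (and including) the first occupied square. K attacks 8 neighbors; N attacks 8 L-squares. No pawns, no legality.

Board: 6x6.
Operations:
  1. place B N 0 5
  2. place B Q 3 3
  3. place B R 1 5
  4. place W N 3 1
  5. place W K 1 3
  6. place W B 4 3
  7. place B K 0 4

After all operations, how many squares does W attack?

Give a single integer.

Answer: 17

Derivation:
Op 1: place BN@(0,5)
Op 2: place BQ@(3,3)
Op 3: place BR@(1,5)
Op 4: place WN@(3,1)
Op 5: place WK@(1,3)
Op 6: place WB@(4,3)
Op 7: place BK@(0,4)
Per-piece attacks for W:
  WK@(1,3): attacks (1,4) (1,2) (2,3) (0,3) (2,4) (2,2) (0,4) (0,2)
  WN@(3,1): attacks (4,3) (5,2) (2,3) (1,2) (5,0) (1,0)
  WB@(4,3): attacks (5,4) (5,2) (3,4) (2,5) (3,2) (2,1) (1,0)
Union (17 distinct): (0,2) (0,3) (0,4) (1,0) (1,2) (1,4) (2,1) (2,2) (2,3) (2,4) (2,5) (3,2) (3,4) (4,3) (5,0) (5,2) (5,4)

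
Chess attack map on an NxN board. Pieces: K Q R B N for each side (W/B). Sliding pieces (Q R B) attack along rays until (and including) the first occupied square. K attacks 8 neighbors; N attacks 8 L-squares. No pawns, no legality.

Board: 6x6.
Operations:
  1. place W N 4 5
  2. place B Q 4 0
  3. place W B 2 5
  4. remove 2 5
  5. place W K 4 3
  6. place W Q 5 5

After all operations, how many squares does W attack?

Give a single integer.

Answer: 15

Derivation:
Op 1: place WN@(4,5)
Op 2: place BQ@(4,0)
Op 3: place WB@(2,5)
Op 4: remove (2,5)
Op 5: place WK@(4,3)
Op 6: place WQ@(5,5)
Per-piece attacks for W:
  WK@(4,3): attacks (4,4) (4,2) (5,3) (3,3) (5,4) (5,2) (3,4) (3,2)
  WN@(4,5): attacks (5,3) (3,3) (2,4)
  WQ@(5,5): attacks (5,4) (5,3) (5,2) (5,1) (5,0) (4,5) (4,4) (3,3) (2,2) (1,1) (0,0) [ray(-1,0) blocked at (4,5)]
Union (15 distinct): (0,0) (1,1) (2,2) (2,4) (3,2) (3,3) (3,4) (4,2) (4,4) (4,5) (5,0) (5,1) (5,2) (5,3) (5,4)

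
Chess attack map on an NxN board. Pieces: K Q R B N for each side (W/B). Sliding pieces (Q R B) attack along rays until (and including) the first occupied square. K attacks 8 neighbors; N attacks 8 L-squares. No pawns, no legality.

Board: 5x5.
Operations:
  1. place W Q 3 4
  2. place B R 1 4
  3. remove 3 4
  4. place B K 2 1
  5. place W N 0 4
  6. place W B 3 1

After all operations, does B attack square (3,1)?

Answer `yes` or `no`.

Op 1: place WQ@(3,4)
Op 2: place BR@(1,4)
Op 3: remove (3,4)
Op 4: place BK@(2,1)
Op 5: place WN@(0,4)
Op 6: place WB@(3,1)
Per-piece attacks for B:
  BR@(1,4): attacks (1,3) (1,2) (1,1) (1,0) (2,4) (3,4) (4,4) (0,4) [ray(-1,0) blocked at (0,4)]
  BK@(2,1): attacks (2,2) (2,0) (3,1) (1,1) (3,2) (3,0) (1,2) (1,0)
B attacks (3,1): yes

Answer: yes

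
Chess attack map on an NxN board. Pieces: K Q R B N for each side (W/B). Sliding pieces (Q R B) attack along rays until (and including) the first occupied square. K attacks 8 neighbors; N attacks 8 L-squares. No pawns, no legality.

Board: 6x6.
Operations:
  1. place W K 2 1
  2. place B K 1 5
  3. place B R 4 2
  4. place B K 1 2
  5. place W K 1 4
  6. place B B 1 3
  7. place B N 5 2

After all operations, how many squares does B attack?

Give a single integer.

Answer: 24

Derivation:
Op 1: place WK@(2,1)
Op 2: place BK@(1,5)
Op 3: place BR@(4,2)
Op 4: place BK@(1,2)
Op 5: place WK@(1,4)
Op 6: place BB@(1,3)
Op 7: place BN@(5,2)
Per-piece attacks for B:
  BK@(1,2): attacks (1,3) (1,1) (2,2) (0,2) (2,3) (2,1) (0,3) (0,1)
  BB@(1,3): attacks (2,4) (3,5) (2,2) (3,1) (4,0) (0,4) (0,2)
  BK@(1,5): attacks (1,4) (2,5) (0,5) (2,4) (0,4)
  BR@(4,2): attacks (4,3) (4,4) (4,5) (4,1) (4,0) (5,2) (3,2) (2,2) (1,2) [ray(1,0) blocked at (5,2); ray(-1,0) blocked at (1,2)]
  BN@(5,2): attacks (4,4) (3,3) (4,0) (3,1)
Union (24 distinct): (0,1) (0,2) (0,3) (0,4) (0,5) (1,1) (1,2) (1,3) (1,4) (2,1) (2,2) (2,3) (2,4) (2,5) (3,1) (3,2) (3,3) (3,5) (4,0) (4,1) (4,3) (4,4) (4,5) (5,2)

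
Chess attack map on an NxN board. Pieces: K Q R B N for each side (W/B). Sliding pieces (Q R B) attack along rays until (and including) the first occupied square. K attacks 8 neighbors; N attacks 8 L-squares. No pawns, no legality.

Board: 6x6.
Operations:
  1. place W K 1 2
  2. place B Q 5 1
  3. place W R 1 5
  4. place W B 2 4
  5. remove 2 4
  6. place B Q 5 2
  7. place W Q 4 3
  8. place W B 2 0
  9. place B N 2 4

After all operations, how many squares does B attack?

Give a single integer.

Op 1: place WK@(1,2)
Op 2: place BQ@(5,1)
Op 3: place WR@(1,5)
Op 4: place WB@(2,4)
Op 5: remove (2,4)
Op 6: place BQ@(5,2)
Op 7: place WQ@(4,3)
Op 8: place WB@(2,0)
Op 9: place BN@(2,4)
Per-piece attacks for B:
  BN@(2,4): attacks (4,5) (0,5) (3,2) (4,3) (1,2) (0,3)
  BQ@(5,1): attacks (5,2) (5,0) (4,1) (3,1) (2,1) (1,1) (0,1) (4,2) (3,3) (2,4) (4,0) [ray(0,1) blocked at (5,2); ray(-1,1) blocked at (2,4)]
  BQ@(5,2): attacks (5,3) (5,4) (5,5) (5,1) (4,2) (3,2) (2,2) (1,2) (4,3) (4,1) (3,0) [ray(0,-1) blocked at (5,1); ray(-1,0) blocked at (1,2); ray(-1,1) blocked at (4,3)]
Union (23 distinct): (0,1) (0,3) (0,5) (1,1) (1,2) (2,1) (2,2) (2,4) (3,0) (3,1) (3,2) (3,3) (4,0) (4,1) (4,2) (4,3) (4,5) (5,0) (5,1) (5,2) (5,3) (5,4) (5,5)

Answer: 23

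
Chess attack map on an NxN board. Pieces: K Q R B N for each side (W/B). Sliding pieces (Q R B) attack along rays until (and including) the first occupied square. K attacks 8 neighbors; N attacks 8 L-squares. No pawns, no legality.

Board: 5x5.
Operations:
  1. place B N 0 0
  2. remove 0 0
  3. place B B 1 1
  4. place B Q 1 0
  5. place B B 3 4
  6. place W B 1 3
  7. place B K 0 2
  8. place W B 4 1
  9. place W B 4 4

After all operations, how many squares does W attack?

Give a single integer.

Op 1: place BN@(0,0)
Op 2: remove (0,0)
Op 3: place BB@(1,1)
Op 4: place BQ@(1,0)
Op 5: place BB@(3,4)
Op 6: place WB@(1,3)
Op 7: place BK@(0,2)
Op 8: place WB@(4,1)
Op 9: place WB@(4,4)
Per-piece attacks for W:
  WB@(1,3): attacks (2,4) (2,2) (3,1) (4,0) (0,4) (0,2) [ray(-1,-1) blocked at (0,2)]
  WB@(4,1): attacks (3,2) (2,3) (1,4) (3,0)
  WB@(4,4): attacks (3,3) (2,2) (1,1) [ray(-1,-1) blocked at (1,1)]
Union (12 distinct): (0,2) (0,4) (1,1) (1,4) (2,2) (2,3) (2,4) (3,0) (3,1) (3,2) (3,3) (4,0)

Answer: 12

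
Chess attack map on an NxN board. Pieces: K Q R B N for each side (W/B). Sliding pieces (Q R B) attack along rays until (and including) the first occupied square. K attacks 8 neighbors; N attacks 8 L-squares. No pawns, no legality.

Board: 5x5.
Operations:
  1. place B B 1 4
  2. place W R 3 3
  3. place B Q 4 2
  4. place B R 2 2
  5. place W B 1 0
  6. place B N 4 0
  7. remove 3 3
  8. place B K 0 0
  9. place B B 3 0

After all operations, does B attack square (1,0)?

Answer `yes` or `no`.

Op 1: place BB@(1,4)
Op 2: place WR@(3,3)
Op 3: place BQ@(4,2)
Op 4: place BR@(2,2)
Op 5: place WB@(1,0)
Op 6: place BN@(4,0)
Op 7: remove (3,3)
Op 8: place BK@(0,0)
Op 9: place BB@(3,0)
Per-piece attacks for B:
  BK@(0,0): attacks (0,1) (1,0) (1,1)
  BB@(1,4): attacks (2,3) (3,2) (4,1) (0,3)
  BR@(2,2): attacks (2,3) (2,4) (2,1) (2,0) (3,2) (4,2) (1,2) (0,2) [ray(1,0) blocked at (4,2)]
  BB@(3,0): attacks (4,1) (2,1) (1,2) (0,3)
  BN@(4,0): attacks (3,2) (2,1)
  BQ@(4,2): attacks (4,3) (4,4) (4,1) (4,0) (3,2) (2,2) (3,3) (2,4) (3,1) (2,0) [ray(0,-1) blocked at (4,0); ray(-1,0) blocked at (2,2)]
B attacks (1,0): yes

Answer: yes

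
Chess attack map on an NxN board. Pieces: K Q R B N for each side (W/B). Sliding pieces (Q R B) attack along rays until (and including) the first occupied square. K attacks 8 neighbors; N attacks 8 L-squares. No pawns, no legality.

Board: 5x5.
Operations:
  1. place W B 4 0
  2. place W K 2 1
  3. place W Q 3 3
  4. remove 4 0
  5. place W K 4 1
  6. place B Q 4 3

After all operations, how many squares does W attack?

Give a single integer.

Answer: 18

Derivation:
Op 1: place WB@(4,0)
Op 2: place WK@(2,1)
Op 3: place WQ@(3,3)
Op 4: remove (4,0)
Op 5: place WK@(4,1)
Op 6: place BQ@(4,3)
Per-piece attacks for W:
  WK@(2,1): attacks (2,2) (2,0) (3,1) (1,1) (3,2) (3,0) (1,2) (1,0)
  WQ@(3,3): attacks (3,4) (3,2) (3,1) (3,0) (4,3) (2,3) (1,3) (0,3) (4,4) (4,2) (2,4) (2,2) (1,1) (0,0) [ray(1,0) blocked at (4,3)]
  WK@(4,1): attacks (4,2) (4,0) (3,1) (3,2) (3,0)
Union (18 distinct): (0,0) (0,3) (1,0) (1,1) (1,2) (1,3) (2,0) (2,2) (2,3) (2,4) (3,0) (3,1) (3,2) (3,4) (4,0) (4,2) (4,3) (4,4)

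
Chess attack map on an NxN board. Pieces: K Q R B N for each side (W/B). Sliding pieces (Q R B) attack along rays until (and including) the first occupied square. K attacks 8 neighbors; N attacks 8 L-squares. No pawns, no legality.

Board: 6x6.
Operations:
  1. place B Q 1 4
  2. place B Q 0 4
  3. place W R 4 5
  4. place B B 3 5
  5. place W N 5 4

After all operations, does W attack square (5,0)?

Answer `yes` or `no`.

Answer: no

Derivation:
Op 1: place BQ@(1,4)
Op 2: place BQ@(0,4)
Op 3: place WR@(4,5)
Op 4: place BB@(3,5)
Op 5: place WN@(5,4)
Per-piece attacks for W:
  WR@(4,5): attacks (4,4) (4,3) (4,2) (4,1) (4,0) (5,5) (3,5) [ray(-1,0) blocked at (3,5)]
  WN@(5,4): attacks (3,5) (4,2) (3,3)
W attacks (5,0): no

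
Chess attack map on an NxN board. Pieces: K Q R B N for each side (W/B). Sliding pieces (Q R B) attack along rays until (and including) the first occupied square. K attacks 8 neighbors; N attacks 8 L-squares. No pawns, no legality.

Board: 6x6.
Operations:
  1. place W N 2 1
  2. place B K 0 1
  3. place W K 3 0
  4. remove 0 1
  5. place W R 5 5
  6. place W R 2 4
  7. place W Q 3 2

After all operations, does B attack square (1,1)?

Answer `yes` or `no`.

Answer: no

Derivation:
Op 1: place WN@(2,1)
Op 2: place BK@(0,1)
Op 3: place WK@(3,0)
Op 4: remove (0,1)
Op 5: place WR@(5,5)
Op 6: place WR@(2,4)
Op 7: place WQ@(3,2)
Per-piece attacks for B:
B attacks (1,1): no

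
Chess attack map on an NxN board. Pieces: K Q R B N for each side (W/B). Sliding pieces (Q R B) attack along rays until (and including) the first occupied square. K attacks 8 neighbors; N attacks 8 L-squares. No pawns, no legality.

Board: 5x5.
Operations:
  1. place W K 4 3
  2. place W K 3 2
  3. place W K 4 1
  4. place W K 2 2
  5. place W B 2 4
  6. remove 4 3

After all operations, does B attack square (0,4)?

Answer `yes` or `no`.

Op 1: place WK@(4,3)
Op 2: place WK@(3,2)
Op 3: place WK@(4,1)
Op 4: place WK@(2,2)
Op 5: place WB@(2,4)
Op 6: remove (4,3)
Per-piece attacks for B:
B attacks (0,4): no

Answer: no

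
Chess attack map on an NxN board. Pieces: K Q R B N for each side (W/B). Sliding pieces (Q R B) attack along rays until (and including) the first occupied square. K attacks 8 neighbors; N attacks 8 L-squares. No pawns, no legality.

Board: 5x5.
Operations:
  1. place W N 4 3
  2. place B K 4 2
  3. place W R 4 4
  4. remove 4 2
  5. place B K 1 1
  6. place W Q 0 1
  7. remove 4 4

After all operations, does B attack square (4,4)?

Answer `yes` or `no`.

Op 1: place WN@(4,3)
Op 2: place BK@(4,2)
Op 3: place WR@(4,4)
Op 4: remove (4,2)
Op 5: place BK@(1,1)
Op 6: place WQ@(0,1)
Op 7: remove (4,4)
Per-piece attacks for B:
  BK@(1,1): attacks (1,2) (1,0) (2,1) (0,1) (2,2) (2,0) (0,2) (0,0)
B attacks (4,4): no

Answer: no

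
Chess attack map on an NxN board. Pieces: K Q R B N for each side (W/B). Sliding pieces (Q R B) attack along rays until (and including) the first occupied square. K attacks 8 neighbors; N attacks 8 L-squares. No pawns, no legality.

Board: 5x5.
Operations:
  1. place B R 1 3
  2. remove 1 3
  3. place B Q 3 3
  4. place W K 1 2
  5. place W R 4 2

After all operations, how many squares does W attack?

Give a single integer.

Answer: 14

Derivation:
Op 1: place BR@(1,3)
Op 2: remove (1,3)
Op 3: place BQ@(3,3)
Op 4: place WK@(1,2)
Op 5: place WR@(4,2)
Per-piece attacks for W:
  WK@(1,2): attacks (1,3) (1,1) (2,2) (0,2) (2,3) (2,1) (0,3) (0,1)
  WR@(4,2): attacks (4,3) (4,4) (4,1) (4,0) (3,2) (2,2) (1,2) [ray(-1,0) blocked at (1,2)]
Union (14 distinct): (0,1) (0,2) (0,3) (1,1) (1,2) (1,3) (2,1) (2,2) (2,3) (3,2) (4,0) (4,1) (4,3) (4,4)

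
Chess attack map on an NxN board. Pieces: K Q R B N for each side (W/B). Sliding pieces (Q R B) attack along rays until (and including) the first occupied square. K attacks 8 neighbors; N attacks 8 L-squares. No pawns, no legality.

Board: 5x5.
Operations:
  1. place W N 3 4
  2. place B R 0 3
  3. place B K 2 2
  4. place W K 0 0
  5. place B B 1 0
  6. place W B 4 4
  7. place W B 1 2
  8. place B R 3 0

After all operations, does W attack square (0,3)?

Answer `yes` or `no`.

Op 1: place WN@(3,4)
Op 2: place BR@(0,3)
Op 3: place BK@(2,2)
Op 4: place WK@(0,0)
Op 5: place BB@(1,0)
Op 6: place WB@(4,4)
Op 7: place WB@(1,2)
Op 8: place BR@(3,0)
Per-piece attacks for W:
  WK@(0,0): attacks (0,1) (1,0) (1,1)
  WB@(1,2): attacks (2,3) (3,4) (2,1) (3,0) (0,3) (0,1) [ray(1,1) blocked at (3,4); ray(1,-1) blocked at (3,0); ray(-1,1) blocked at (0,3)]
  WN@(3,4): attacks (4,2) (2,2) (1,3)
  WB@(4,4): attacks (3,3) (2,2) [ray(-1,-1) blocked at (2,2)]
W attacks (0,3): yes

Answer: yes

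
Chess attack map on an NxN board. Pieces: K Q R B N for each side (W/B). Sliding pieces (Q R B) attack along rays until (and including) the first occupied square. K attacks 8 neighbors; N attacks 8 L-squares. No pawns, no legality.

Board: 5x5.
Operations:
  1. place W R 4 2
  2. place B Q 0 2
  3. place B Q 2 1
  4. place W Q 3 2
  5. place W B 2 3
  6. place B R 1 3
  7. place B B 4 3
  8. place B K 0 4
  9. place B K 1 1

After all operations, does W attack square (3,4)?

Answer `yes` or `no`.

Answer: yes

Derivation:
Op 1: place WR@(4,2)
Op 2: place BQ@(0,2)
Op 3: place BQ@(2,1)
Op 4: place WQ@(3,2)
Op 5: place WB@(2,3)
Op 6: place BR@(1,3)
Op 7: place BB@(4,3)
Op 8: place BK@(0,4)
Op 9: place BK@(1,1)
Per-piece attacks for W:
  WB@(2,3): attacks (3,4) (3,2) (1,4) (1,2) (0,1) [ray(1,-1) blocked at (3,2)]
  WQ@(3,2): attacks (3,3) (3,4) (3,1) (3,0) (4,2) (2,2) (1,2) (0,2) (4,3) (4,1) (2,3) (2,1) [ray(1,0) blocked at (4,2); ray(-1,0) blocked at (0,2); ray(1,1) blocked at (4,3); ray(-1,1) blocked at (2,3); ray(-1,-1) blocked at (2,1)]
  WR@(4,2): attacks (4,3) (4,1) (4,0) (3,2) [ray(0,1) blocked at (4,3); ray(-1,0) blocked at (3,2)]
W attacks (3,4): yes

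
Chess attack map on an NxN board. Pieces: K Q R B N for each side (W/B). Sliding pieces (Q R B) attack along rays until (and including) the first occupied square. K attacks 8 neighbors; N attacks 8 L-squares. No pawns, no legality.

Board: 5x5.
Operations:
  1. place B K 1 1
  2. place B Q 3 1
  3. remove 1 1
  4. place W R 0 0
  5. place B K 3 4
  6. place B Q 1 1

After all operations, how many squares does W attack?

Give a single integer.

Op 1: place BK@(1,1)
Op 2: place BQ@(3,1)
Op 3: remove (1,1)
Op 4: place WR@(0,0)
Op 5: place BK@(3,4)
Op 6: place BQ@(1,1)
Per-piece attacks for W:
  WR@(0,0): attacks (0,1) (0,2) (0,3) (0,4) (1,0) (2,0) (3,0) (4,0)
Union (8 distinct): (0,1) (0,2) (0,3) (0,4) (1,0) (2,0) (3,0) (4,0)

Answer: 8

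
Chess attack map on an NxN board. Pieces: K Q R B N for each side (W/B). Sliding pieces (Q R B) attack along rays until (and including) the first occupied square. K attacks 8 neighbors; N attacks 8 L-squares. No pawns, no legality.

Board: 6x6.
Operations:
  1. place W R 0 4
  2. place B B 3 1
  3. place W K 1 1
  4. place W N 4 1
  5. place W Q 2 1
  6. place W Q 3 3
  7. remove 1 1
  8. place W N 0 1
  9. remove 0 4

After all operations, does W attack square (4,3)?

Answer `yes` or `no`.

Op 1: place WR@(0,4)
Op 2: place BB@(3,1)
Op 3: place WK@(1,1)
Op 4: place WN@(4,1)
Op 5: place WQ@(2,1)
Op 6: place WQ@(3,3)
Op 7: remove (1,1)
Op 8: place WN@(0,1)
Op 9: remove (0,4)
Per-piece attacks for W:
  WN@(0,1): attacks (1,3) (2,2) (2,0)
  WQ@(2,1): attacks (2,2) (2,3) (2,4) (2,5) (2,0) (3,1) (1,1) (0,1) (3,2) (4,3) (5,4) (3,0) (1,2) (0,3) (1,0) [ray(1,0) blocked at (3,1); ray(-1,0) blocked at (0,1)]
  WQ@(3,3): attacks (3,4) (3,5) (3,2) (3,1) (4,3) (5,3) (2,3) (1,3) (0,3) (4,4) (5,5) (4,2) (5,1) (2,4) (1,5) (2,2) (1,1) (0,0) [ray(0,-1) blocked at (3,1)]
  WN@(4,1): attacks (5,3) (3,3) (2,2) (2,0)
W attacks (4,3): yes

Answer: yes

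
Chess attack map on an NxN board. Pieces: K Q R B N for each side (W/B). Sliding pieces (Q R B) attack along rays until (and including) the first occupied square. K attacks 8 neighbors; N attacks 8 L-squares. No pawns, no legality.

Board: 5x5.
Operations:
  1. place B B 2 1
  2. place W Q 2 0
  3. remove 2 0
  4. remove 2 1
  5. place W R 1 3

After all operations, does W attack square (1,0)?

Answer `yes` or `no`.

Op 1: place BB@(2,1)
Op 2: place WQ@(2,0)
Op 3: remove (2,0)
Op 4: remove (2,1)
Op 5: place WR@(1,3)
Per-piece attacks for W:
  WR@(1,3): attacks (1,4) (1,2) (1,1) (1,0) (2,3) (3,3) (4,3) (0,3)
W attacks (1,0): yes

Answer: yes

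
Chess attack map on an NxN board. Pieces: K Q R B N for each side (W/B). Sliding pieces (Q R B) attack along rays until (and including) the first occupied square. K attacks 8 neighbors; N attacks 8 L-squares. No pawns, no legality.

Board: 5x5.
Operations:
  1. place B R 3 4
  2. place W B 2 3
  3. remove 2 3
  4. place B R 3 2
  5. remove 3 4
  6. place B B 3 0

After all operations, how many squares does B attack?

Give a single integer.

Op 1: place BR@(3,4)
Op 2: place WB@(2,3)
Op 3: remove (2,3)
Op 4: place BR@(3,2)
Op 5: remove (3,4)
Op 6: place BB@(3,0)
Per-piece attacks for B:
  BB@(3,0): attacks (4,1) (2,1) (1,2) (0,3)
  BR@(3,2): attacks (3,3) (3,4) (3,1) (3,0) (4,2) (2,2) (1,2) (0,2) [ray(0,-1) blocked at (3,0)]
Union (11 distinct): (0,2) (0,3) (1,2) (2,1) (2,2) (3,0) (3,1) (3,3) (3,4) (4,1) (4,2)

Answer: 11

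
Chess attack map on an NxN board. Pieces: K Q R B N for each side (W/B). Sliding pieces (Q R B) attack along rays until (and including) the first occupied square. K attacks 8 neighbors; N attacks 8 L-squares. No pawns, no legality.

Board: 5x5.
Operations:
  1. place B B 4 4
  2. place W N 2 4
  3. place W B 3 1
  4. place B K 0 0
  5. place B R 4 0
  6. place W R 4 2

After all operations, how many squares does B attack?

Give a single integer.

Op 1: place BB@(4,4)
Op 2: place WN@(2,4)
Op 3: place WB@(3,1)
Op 4: place BK@(0,0)
Op 5: place BR@(4,0)
Op 6: place WR@(4,2)
Per-piece attacks for B:
  BK@(0,0): attacks (0,1) (1,0) (1,1)
  BR@(4,0): attacks (4,1) (4,2) (3,0) (2,0) (1,0) (0,0) [ray(0,1) blocked at (4,2); ray(-1,0) blocked at (0,0)]
  BB@(4,4): attacks (3,3) (2,2) (1,1) (0,0) [ray(-1,-1) blocked at (0,0)]
Union (10 distinct): (0,0) (0,1) (1,0) (1,1) (2,0) (2,2) (3,0) (3,3) (4,1) (4,2)

Answer: 10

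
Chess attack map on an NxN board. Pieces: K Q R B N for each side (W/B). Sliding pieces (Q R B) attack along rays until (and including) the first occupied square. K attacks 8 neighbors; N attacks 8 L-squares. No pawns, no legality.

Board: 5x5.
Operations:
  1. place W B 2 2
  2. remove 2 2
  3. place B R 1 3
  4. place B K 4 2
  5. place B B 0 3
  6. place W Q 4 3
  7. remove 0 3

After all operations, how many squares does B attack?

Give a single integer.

Answer: 11

Derivation:
Op 1: place WB@(2,2)
Op 2: remove (2,2)
Op 3: place BR@(1,3)
Op 4: place BK@(4,2)
Op 5: place BB@(0,3)
Op 6: place WQ@(4,3)
Op 7: remove (0,3)
Per-piece attacks for B:
  BR@(1,3): attacks (1,4) (1,2) (1,1) (1,0) (2,3) (3,3) (4,3) (0,3) [ray(1,0) blocked at (4,3)]
  BK@(4,2): attacks (4,3) (4,1) (3,2) (3,3) (3,1)
Union (11 distinct): (0,3) (1,0) (1,1) (1,2) (1,4) (2,3) (3,1) (3,2) (3,3) (4,1) (4,3)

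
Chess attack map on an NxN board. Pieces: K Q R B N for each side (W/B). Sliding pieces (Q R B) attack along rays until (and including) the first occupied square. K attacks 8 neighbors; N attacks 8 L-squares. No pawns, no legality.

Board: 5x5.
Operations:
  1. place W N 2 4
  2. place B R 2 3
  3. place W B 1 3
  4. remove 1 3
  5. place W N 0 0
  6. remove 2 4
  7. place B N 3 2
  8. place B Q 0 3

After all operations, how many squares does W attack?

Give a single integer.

Answer: 2

Derivation:
Op 1: place WN@(2,4)
Op 2: place BR@(2,3)
Op 3: place WB@(1,3)
Op 4: remove (1,3)
Op 5: place WN@(0,0)
Op 6: remove (2,4)
Op 7: place BN@(3,2)
Op 8: place BQ@(0,3)
Per-piece attacks for W:
  WN@(0,0): attacks (1,2) (2,1)
Union (2 distinct): (1,2) (2,1)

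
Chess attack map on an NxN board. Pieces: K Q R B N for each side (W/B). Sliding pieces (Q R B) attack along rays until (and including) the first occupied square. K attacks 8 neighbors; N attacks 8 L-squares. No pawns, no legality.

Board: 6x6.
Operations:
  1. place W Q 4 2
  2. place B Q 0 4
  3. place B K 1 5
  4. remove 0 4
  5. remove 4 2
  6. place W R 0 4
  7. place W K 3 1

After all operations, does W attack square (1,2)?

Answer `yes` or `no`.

Answer: no

Derivation:
Op 1: place WQ@(4,2)
Op 2: place BQ@(0,4)
Op 3: place BK@(1,5)
Op 4: remove (0,4)
Op 5: remove (4,2)
Op 6: place WR@(0,4)
Op 7: place WK@(3,1)
Per-piece attacks for W:
  WR@(0,4): attacks (0,5) (0,3) (0,2) (0,1) (0,0) (1,4) (2,4) (3,4) (4,4) (5,4)
  WK@(3,1): attacks (3,2) (3,0) (4,1) (2,1) (4,2) (4,0) (2,2) (2,0)
W attacks (1,2): no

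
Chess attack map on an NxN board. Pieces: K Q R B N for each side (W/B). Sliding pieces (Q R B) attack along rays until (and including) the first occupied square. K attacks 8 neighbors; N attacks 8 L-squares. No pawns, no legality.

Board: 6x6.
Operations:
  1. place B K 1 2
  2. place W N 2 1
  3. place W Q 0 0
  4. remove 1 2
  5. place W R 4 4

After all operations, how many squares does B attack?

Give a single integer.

Op 1: place BK@(1,2)
Op 2: place WN@(2,1)
Op 3: place WQ@(0,0)
Op 4: remove (1,2)
Op 5: place WR@(4,4)
Per-piece attacks for B:
Union (0 distinct): (none)

Answer: 0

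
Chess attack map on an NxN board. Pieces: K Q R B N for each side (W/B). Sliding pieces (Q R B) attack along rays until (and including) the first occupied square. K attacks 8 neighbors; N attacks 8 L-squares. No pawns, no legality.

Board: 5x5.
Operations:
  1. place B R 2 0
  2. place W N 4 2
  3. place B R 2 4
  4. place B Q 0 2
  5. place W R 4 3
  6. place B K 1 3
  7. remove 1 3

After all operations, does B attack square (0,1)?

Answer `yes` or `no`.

Answer: yes

Derivation:
Op 1: place BR@(2,0)
Op 2: place WN@(4,2)
Op 3: place BR@(2,4)
Op 4: place BQ@(0,2)
Op 5: place WR@(4,3)
Op 6: place BK@(1,3)
Op 7: remove (1,3)
Per-piece attacks for B:
  BQ@(0,2): attacks (0,3) (0,4) (0,1) (0,0) (1,2) (2,2) (3,2) (4,2) (1,3) (2,4) (1,1) (2,0) [ray(1,0) blocked at (4,2); ray(1,1) blocked at (2,4); ray(1,-1) blocked at (2,0)]
  BR@(2,0): attacks (2,1) (2,2) (2,3) (2,4) (3,0) (4,0) (1,0) (0,0) [ray(0,1) blocked at (2,4)]
  BR@(2,4): attacks (2,3) (2,2) (2,1) (2,0) (3,4) (4,4) (1,4) (0,4) [ray(0,-1) blocked at (2,0)]
B attacks (0,1): yes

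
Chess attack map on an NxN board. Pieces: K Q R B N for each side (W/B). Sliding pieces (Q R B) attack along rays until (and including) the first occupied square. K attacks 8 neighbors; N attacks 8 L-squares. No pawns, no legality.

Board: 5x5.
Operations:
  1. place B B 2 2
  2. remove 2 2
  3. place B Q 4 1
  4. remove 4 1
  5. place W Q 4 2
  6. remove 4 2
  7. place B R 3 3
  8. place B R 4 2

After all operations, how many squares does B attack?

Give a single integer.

Answer: 14

Derivation:
Op 1: place BB@(2,2)
Op 2: remove (2,2)
Op 3: place BQ@(4,1)
Op 4: remove (4,1)
Op 5: place WQ@(4,2)
Op 6: remove (4,2)
Op 7: place BR@(3,3)
Op 8: place BR@(4,2)
Per-piece attacks for B:
  BR@(3,3): attacks (3,4) (3,2) (3,1) (3,0) (4,3) (2,3) (1,3) (0,3)
  BR@(4,2): attacks (4,3) (4,4) (4,1) (4,0) (3,2) (2,2) (1,2) (0,2)
Union (14 distinct): (0,2) (0,3) (1,2) (1,3) (2,2) (2,3) (3,0) (3,1) (3,2) (3,4) (4,0) (4,1) (4,3) (4,4)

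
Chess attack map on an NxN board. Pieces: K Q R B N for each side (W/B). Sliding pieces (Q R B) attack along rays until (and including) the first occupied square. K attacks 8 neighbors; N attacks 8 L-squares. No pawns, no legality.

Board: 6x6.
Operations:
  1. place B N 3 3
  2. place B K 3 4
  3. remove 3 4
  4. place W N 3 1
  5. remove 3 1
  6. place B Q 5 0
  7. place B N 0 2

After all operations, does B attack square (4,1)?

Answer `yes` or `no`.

Answer: yes

Derivation:
Op 1: place BN@(3,3)
Op 2: place BK@(3,4)
Op 3: remove (3,4)
Op 4: place WN@(3,1)
Op 5: remove (3,1)
Op 6: place BQ@(5,0)
Op 7: place BN@(0,2)
Per-piece attacks for B:
  BN@(0,2): attacks (1,4) (2,3) (1,0) (2,1)
  BN@(3,3): attacks (4,5) (5,4) (2,5) (1,4) (4,1) (5,2) (2,1) (1,2)
  BQ@(5,0): attacks (5,1) (5,2) (5,3) (5,4) (5,5) (4,0) (3,0) (2,0) (1,0) (0,0) (4,1) (3,2) (2,3) (1,4) (0,5)
B attacks (4,1): yes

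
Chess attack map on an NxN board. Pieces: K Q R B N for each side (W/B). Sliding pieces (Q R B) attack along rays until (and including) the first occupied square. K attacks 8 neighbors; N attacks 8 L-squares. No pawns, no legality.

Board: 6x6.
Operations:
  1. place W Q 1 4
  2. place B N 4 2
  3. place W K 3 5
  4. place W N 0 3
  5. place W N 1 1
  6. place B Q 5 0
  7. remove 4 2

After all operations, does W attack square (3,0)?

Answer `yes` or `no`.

Answer: yes

Derivation:
Op 1: place WQ@(1,4)
Op 2: place BN@(4,2)
Op 3: place WK@(3,5)
Op 4: place WN@(0,3)
Op 5: place WN@(1,1)
Op 6: place BQ@(5,0)
Op 7: remove (4,2)
Per-piece attacks for W:
  WN@(0,3): attacks (1,5) (2,4) (1,1) (2,2)
  WN@(1,1): attacks (2,3) (3,2) (0,3) (3,0)
  WQ@(1,4): attacks (1,5) (1,3) (1,2) (1,1) (2,4) (3,4) (4,4) (5,4) (0,4) (2,5) (2,3) (3,2) (4,1) (5,0) (0,5) (0,3) [ray(0,-1) blocked at (1,1); ray(1,-1) blocked at (5,0); ray(-1,-1) blocked at (0,3)]
  WK@(3,5): attacks (3,4) (4,5) (2,5) (4,4) (2,4)
W attacks (3,0): yes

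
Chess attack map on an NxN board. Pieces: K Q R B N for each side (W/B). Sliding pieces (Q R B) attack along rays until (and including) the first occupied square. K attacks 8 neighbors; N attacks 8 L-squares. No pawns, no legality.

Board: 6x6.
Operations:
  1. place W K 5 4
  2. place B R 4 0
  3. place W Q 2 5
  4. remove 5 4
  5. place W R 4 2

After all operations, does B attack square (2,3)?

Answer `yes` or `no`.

Op 1: place WK@(5,4)
Op 2: place BR@(4,0)
Op 3: place WQ@(2,5)
Op 4: remove (5,4)
Op 5: place WR@(4,2)
Per-piece attacks for B:
  BR@(4,0): attacks (4,1) (4,2) (5,0) (3,0) (2,0) (1,0) (0,0) [ray(0,1) blocked at (4,2)]
B attacks (2,3): no

Answer: no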